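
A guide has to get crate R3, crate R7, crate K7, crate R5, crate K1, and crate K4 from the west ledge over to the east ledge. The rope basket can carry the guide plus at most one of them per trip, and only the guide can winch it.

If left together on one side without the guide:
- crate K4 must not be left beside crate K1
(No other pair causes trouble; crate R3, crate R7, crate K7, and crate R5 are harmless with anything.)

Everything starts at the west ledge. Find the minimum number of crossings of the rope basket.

Counting alone: the guide can take at most 1 across per trip to the east ledge, so moving all 6 needs at least 6 loaded trips out, with a return between consecutive ones — at least 11 crossings.
The plan below uses exactly 11 crossings, so it is optimal:
1. Guide goes to the east ledge with crate K1.  [the west ledge: crate K4, crate K7, crate R3, crate R5, crate R7 | the east ledge: crate K1]
2. Guide goes back to the west ledge alone.  [the west ledge: crate K4, crate K7, crate R3, crate R5, crate R7 | the east ledge: crate K1]
3. Guide goes to the east ledge with crate R3.  [the west ledge: crate K4, crate K7, crate R5, crate R7 | the east ledge: crate K1, crate R3]
4. Guide goes back to the west ledge alone.  [the west ledge: crate K4, crate K7, crate R5, crate R7 | the east ledge: crate K1, crate R3]
5. Guide goes to the east ledge with crate R7.  [the west ledge: crate K4, crate K7, crate R5 | the east ledge: crate K1, crate R3, crate R7]
6. Guide goes back to the west ledge alone.  [the west ledge: crate K4, crate K7, crate R5 | the east ledge: crate K1, crate R3, crate R7]
7. Guide goes to the east ledge with crate K7.  [the west ledge: crate K4, crate R5 | the east ledge: crate K1, crate K7, crate R3, crate R7]
8. Guide goes back to the west ledge alone.  [the west ledge: crate K4, crate R5 | the east ledge: crate K1, crate K7, crate R3, crate R7]
9. Guide goes to the east ledge with crate R5.  [the west ledge: crate K4 | the east ledge: crate K1, crate K7, crate R3, crate R5, crate R7]
10. Guide goes back to the west ledge alone.  [the west ledge: crate K4 | the east ledge: crate K1, crate K7, crate R3, crate R5, crate R7]
11. Guide goes to the east ledge with crate K4.  [the west ledge: — | the east ledge: crate K1, crate K4, crate K7, crate R3, crate R5, crate R7]

11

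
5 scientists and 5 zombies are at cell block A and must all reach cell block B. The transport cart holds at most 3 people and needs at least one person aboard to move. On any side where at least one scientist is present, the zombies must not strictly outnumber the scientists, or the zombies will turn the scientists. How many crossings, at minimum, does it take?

11

Counting alone: each trip to cell block B takes at most 3 across and each return brings at least 1 back, so after t trips out (and t−1 returns) at most 3t − (t−1) of the 10 are across; that first reaches 10 at t = 5, so at least 9 crossings are needed.
The safety rule pushes this higher. Following every safe sequence of crossings, the most of the 10 that can be at cell block B as the transport cart arrives there on crossing 9 is 9 — never all 10.
So no plan with fewer than 11 crossings exists, and this one achieves 11:
1. 2 zombies → cell block B.  (cell block A: 5S 3Z; cell block B: 0S 2Z)
2. 1 zombie ← cell block A.  (cell block A: 5S 4Z; cell block B: 0S 1Z)
3. 3 zombies → cell block B.  (cell block A: 5S 1Z; cell block B: 0S 4Z)
4. 1 zombie ← cell block A.  (cell block A: 5S 2Z; cell block B: 0S 3Z)
5. 3 scientists → cell block B.  (cell block A: 2S 2Z; cell block B: 3S 3Z)
6. 1 scientist and 1 zombie ← cell block A.  (cell block A: 3S 3Z; cell block B: 2S 2Z)
7. 3 scientists → cell block B.  (cell block A: 0S 3Z; cell block B: 5S 2Z)
8. 1 zombie ← cell block A.  (cell block A: 0S 4Z; cell block B: 5S 1Z)
9. 2 zombies → cell block B.  (cell block A: 0S 2Z; cell block B: 5S 3Z)
10. 1 zombie ← cell block A.  (cell block A: 0S 3Z; cell block B: 5S 2Z)
11. 3 zombies → cell block B.  (cell block A: 0S 0Z; cell block B: 5S 5Z)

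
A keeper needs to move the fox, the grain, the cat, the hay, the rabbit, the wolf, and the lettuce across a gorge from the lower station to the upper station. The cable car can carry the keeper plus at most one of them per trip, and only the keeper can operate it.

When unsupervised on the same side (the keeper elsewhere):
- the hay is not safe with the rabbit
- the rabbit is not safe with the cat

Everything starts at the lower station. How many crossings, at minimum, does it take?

Counting alone: the keeper can take at most 1 across per trip to the upper station, so moving all 7 needs at least 7 loaded trips out, with a return between consecutive ones — at least 13 crossings.
The safety rule pushes this higher. Following every safe sequence of crossings, the most of the 7 that can be at the upper station as the cable car arrives there on crossing 13 is 6 — never all 7.
So no plan with fewer than 15 crossings exists, and this one achieves 15:
1. Keeper goes to the upper station with the rabbit.  [the lower station: the cat, the fox, the grain, the hay, the lettuce, the wolf | the upper station: the rabbit]
2. Keeper goes back to the lower station alone.  [the lower station: the cat, the fox, the grain, the hay, the lettuce, the wolf | the upper station: the rabbit]
3. Keeper goes to the upper station with the fox.  [the lower station: the cat, the grain, the hay, the lettuce, the wolf | the upper station: the fox, the rabbit]
4. Keeper goes back to the lower station alone.  [the lower station: the cat, the grain, the hay, the lettuce, the wolf | the upper station: the fox, the rabbit]
5. Keeper goes to the upper station with the grain.  [the lower station: the cat, the hay, the lettuce, the wolf | the upper station: the fox, the grain, the rabbit]
6. Keeper goes back to the lower station alone.  [the lower station: the cat, the hay, the lettuce, the wolf | the upper station: the fox, the grain, the rabbit]
7. Keeper goes to the upper station with the cat.  [the lower station: the hay, the lettuce, the wolf | the upper station: the cat, the fox, the grain, the rabbit]
8. Keeper goes back to the lower station with the rabbit.  [the lower station: the hay, the lettuce, the rabbit, the wolf | the upper station: the cat, the fox, the grain]
9. Keeper goes to the upper station with the hay.  [the lower station: the lettuce, the rabbit, the wolf | the upper station: the cat, the fox, the grain, the hay]
10. Keeper goes back to the lower station alone.  [the lower station: the lettuce, the rabbit, the wolf | the upper station: the cat, the fox, the grain, the hay]
11. Keeper goes to the upper station with the wolf.  [the lower station: the lettuce, the rabbit | the upper station: the cat, the fox, the grain, the hay, the wolf]
12. Keeper goes back to the lower station alone.  [the lower station: the lettuce, the rabbit | the upper station: the cat, the fox, the grain, the hay, the wolf]
13. Keeper goes to the upper station with the lettuce.  [the lower station: the rabbit | the upper station: the cat, the fox, the grain, the hay, the lettuce, the wolf]
14. Keeper goes back to the lower station alone.  [the lower station: the rabbit | the upper station: the cat, the fox, the grain, the hay, the lettuce, the wolf]
15. Keeper goes to the upper station with the rabbit.  [the lower station: — | the upper station: the cat, the fox, the grain, the hay, the lettuce, the rabbit, the wolf]

15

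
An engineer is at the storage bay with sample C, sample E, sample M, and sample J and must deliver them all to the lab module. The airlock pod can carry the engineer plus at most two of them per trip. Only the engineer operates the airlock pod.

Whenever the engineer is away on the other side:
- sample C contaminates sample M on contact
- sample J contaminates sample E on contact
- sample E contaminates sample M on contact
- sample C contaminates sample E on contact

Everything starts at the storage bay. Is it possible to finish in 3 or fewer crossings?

Counting alone: the engineer can take at most 2 across per trip to the lab module, so moving all 4 needs at least 2 loaded trips out, with a return between consecutive ones — at least 3 crossings.
The safety rule pushes this higher. Following every safe sequence of crossings, the most of the 4 that can be at the lab module as the airlock pod arrives there on crossing 3 is 3 — never all 4.
So the move cannot be finished within 3 crossings. (The shortest complete plan takes 5:)
1. Engineer goes to the lab module with sample C and sample E.  [the storage bay: sample J, sample M | the lab module: sample C, sample E]
2. Engineer goes back to the storage bay with sample C.  [the storage bay: sample C, sample J, sample M | the lab module: sample E]
3. Engineer goes to the lab module with sample C and sample J.  [the storage bay: sample M | the lab module: sample C, sample E, sample J]
4. Engineer goes back to the storage bay with sample E.  [the storage bay: sample E, sample M | the lab module: sample C, sample J]
5. Engineer goes to the lab module with sample E and sample M.  [the storage bay: — | the lab module: sample C, sample E, sample J, sample M]

No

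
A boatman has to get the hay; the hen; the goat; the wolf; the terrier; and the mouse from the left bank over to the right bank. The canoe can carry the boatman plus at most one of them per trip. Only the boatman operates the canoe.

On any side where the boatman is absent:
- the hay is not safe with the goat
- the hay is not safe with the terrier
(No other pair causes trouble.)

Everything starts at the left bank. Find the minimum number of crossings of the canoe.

Counting alone: the boatman can take at most 1 across per trip to the right bank, so moving all 6 needs at least 6 loaded trips out, with a return between consecutive ones — at least 11 crossings.
The safety rule pushes this higher. Following every safe sequence of crossings, the most of the 6 that can be at the right bank as the canoe arrives there on crossing 11 is 5 — never all 6.
So no plan with fewer than 13 crossings exists, and this one achieves 13:
1. Boatman goes to the right bank with the hay.  [the left bank: the goat, the hen, the mouse, the terrier, the wolf | the right bank: the hay]
2. Boatman goes back to the left bank alone.  [the left bank: the goat, the hen, the mouse, the terrier, the wolf | the right bank: the hay]
3. Boatman goes to the right bank with the hen.  [the left bank: the goat, the mouse, the terrier, the wolf | the right bank: the hay, the hen]
4. Boatman goes back to the left bank alone.  [the left bank: the goat, the mouse, the terrier, the wolf | the right bank: the hay, the hen]
5. Boatman goes to the right bank with the goat.  [the left bank: the mouse, the terrier, the wolf | the right bank: the goat, the hay, the hen]
6. Boatman goes back to the left bank with the hay.  [the left bank: the hay, the mouse, the terrier, the wolf | the right bank: the goat, the hen]
7. Boatman goes to the right bank with the terrier.  [the left bank: the hay, the mouse, the wolf | the right bank: the goat, the hen, the terrier]
8. Boatman goes back to the left bank alone.  [the left bank: the hay, the mouse, the wolf | the right bank: the goat, the hen, the terrier]
9. Boatman goes to the right bank with the wolf.  [the left bank: the hay, the mouse | the right bank: the goat, the hen, the terrier, the wolf]
10. Boatman goes back to the left bank alone.  [the left bank: the hay, the mouse | the right bank: the goat, the hen, the terrier, the wolf]
11. Boatman goes to the right bank with the mouse.  [the left bank: the hay | the right bank: the goat, the hen, the mouse, the terrier, the wolf]
12. Boatman goes back to the left bank alone.  [the left bank: the hay | the right bank: the goat, the hen, the mouse, the terrier, the wolf]
13. Boatman goes to the right bank with the hay.  [the left bank: — | the right bank: the goat, the hay, the hen, the mouse, the terrier, the wolf]

13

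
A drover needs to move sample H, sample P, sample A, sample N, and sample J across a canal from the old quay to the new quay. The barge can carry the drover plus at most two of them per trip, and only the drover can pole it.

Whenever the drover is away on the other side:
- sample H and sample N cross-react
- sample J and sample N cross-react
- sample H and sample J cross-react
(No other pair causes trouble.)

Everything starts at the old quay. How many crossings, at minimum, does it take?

7

Counting alone: the drover can take at most 2 across per trip to the new quay, so moving all 5 needs at least 3 loaded trips out, with a return between consecutive ones — at least 5 crossings.
The safety rule pushes this higher. Following every safe sequence of crossings, the most of the 5 that can be at the new quay as the barge arrives there on crossing 5 is 4 — never all 5.
So no plan with fewer than 7 crossings exists, and this one achieves 7:
1. Drover goes to the new quay with sample H and sample N.  [the old quay: sample A, sample J, sample P | the new quay: sample H, sample N]
2. Drover goes back to the old quay with sample H.  [the old quay: sample A, sample H, sample J, sample P | the new quay: sample N]
3. Drover goes to the new quay with sample H and sample P.  [the old quay: sample A, sample J | the new quay: sample H, sample N, sample P]
4. Drover goes back to the old quay with sample H.  [the old quay: sample A, sample H, sample J | the new quay: sample N, sample P]
5. Drover goes to the new quay with sample A and sample H.  [the old quay: sample J | the new quay: sample A, sample H, sample N, sample P]
6. Drover goes back to the old quay with sample H.  [the old quay: sample H, sample J | the new quay: sample A, sample N, sample P]
7. Drover goes to the new quay with sample H and sample J.  [the old quay: — | the new quay: sample A, sample H, sample J, sample N, sample P]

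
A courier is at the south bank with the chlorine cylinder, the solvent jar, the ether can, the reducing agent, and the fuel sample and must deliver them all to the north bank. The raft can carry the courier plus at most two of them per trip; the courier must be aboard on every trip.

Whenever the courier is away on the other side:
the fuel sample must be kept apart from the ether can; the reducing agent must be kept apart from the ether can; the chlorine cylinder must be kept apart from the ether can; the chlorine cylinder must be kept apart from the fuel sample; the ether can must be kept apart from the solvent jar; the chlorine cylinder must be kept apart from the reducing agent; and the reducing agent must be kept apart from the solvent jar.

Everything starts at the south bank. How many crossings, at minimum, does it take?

Whatever the first load, the items left behind include a forbidden pair without the courier. No opening move is safe, so no plan exists.

impossible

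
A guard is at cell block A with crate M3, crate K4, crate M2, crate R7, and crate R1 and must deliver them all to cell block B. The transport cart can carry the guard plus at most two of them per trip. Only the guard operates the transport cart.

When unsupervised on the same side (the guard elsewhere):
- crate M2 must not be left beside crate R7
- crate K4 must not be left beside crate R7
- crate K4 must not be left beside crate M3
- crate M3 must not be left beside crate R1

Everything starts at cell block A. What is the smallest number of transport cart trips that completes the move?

Counting alone: the guard can take at most 2 across per trip to cell block B, so moving all 5 needs at least 3 loaded trips out, with a return between consecutive ones — at least 5 crossings.
The safety rule pushes this higher. Following every safe sequence of crossings, the most of the 5 that can be at cell block B as the transport cart arrives there on crossing 5 is 4 — never all 5.
So no plan with fewer than 7 crossings exists, and this one achieves 7:
1. Guard goes to cell block B with crate M3 and crate R7.  [cell block A: crate K4, crate M2, crate R1 | cell block B: crate M3, crate R7]
2. Guard goes back to cell block A alone.  [cell block A: crate K4, crate M2, crate R1 | cell block B: crate M3, crate R7]
3. Guard goes to cell block B with crate K4.  [cell block A: crate M2, crate R1 | cell block B: crate K4, crate M3, crate R7]
4. Guard goes back to cell block A with crate M3 and crate R7.  [cell block A: crate M2, crate M3, crate R1, crate R7 | cell block B: crate K4]
5. Guard goes to cell block B with crate M2 and crate R1.  [cell block A: crate M3, crate R7 | cell block B: crate K4, crate M2, crate R1]
6. Guard goes back to cell block A alone.  [cell block A: crate M3, crate R7 | cell block B: crate K4, crate M2, crate R1]
7. Guard goes to cell block B with crate M3 and crate R7.  [cell block A: — | cell block B: crate K4, crate M2, crate M3, crate R1, crate R7]

7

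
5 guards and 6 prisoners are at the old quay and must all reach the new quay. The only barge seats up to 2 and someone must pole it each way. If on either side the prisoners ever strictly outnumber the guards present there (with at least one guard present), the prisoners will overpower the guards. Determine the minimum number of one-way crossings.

impossible

The prisoners already outnumber the guards at the old quay before anyone moves, so the starting position itself is disallowed.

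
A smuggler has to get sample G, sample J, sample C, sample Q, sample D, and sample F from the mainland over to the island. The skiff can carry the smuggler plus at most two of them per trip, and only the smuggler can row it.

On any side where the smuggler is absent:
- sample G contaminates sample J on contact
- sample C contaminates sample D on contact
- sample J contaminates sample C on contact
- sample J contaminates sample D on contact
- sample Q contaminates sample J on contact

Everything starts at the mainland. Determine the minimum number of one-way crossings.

Counting alone: the smuggler can take at most 2 across per trip to the island, so moving all 6 needs at least 3 loaded trips out, with a return between consecutive ones — at least 5 crossings.
The safety rule pushes this higher. Following every safe sequence of crossings, the most of the 6 that can be at the island as the skiff arrives there on crossings 5, 7 is 4, 5 respectively — never all 6.
So no plan with fewer than 9 crossings exists, and this one achieves 9:
1. Smuggler goes to the island with sample C and sample J.
2. Smuggler goes back to the mainland with sample J.
3. Smuggler goes to the island with sample G and sample J.
4. Smuggler goes back to the mainland with sample J.
5. Smuggler goes to the island with sample J and sample Q.
6. Smuggler goes back to the mainland with sample J.
7. Smuggler goes to the island with sample F and sample J.
8. Smuggler goes back to the mainland with sample J.
9. Smuggler goes to the island with sample D and sample J.

9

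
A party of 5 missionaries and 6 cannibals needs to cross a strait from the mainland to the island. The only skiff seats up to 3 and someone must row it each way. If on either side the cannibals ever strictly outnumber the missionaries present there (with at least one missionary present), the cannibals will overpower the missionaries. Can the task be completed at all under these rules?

No

The cannibals already outnumber the missionaries at the mainland before anyone moves, so the starting position itself is disallowed.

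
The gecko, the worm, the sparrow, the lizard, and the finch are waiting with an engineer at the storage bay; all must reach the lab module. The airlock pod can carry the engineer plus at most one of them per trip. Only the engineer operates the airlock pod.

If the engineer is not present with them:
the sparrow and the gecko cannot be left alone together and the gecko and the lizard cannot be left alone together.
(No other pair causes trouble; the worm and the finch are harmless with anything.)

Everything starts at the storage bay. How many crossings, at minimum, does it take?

Counting alone: the engineer can take at most 1 across per trip to the lab module, so moving all 5 needs at least 5 loaded trips out, with a return between consecutive ones — at least 9 crossings.
The safety rule pushes this higher. Following every safe sequence of crossings, the most of the 5 that can be at the lab module as the airlock pod arrives there on crossing 9 is 4 — never all 5.
So no plan with fewer than 11 crossings exists, and this one achieves 11:
1. Engineer goes to the lab module with the gecko.  [the storage bay: the finch, the lizard, the sparrow, the worm | the lab module: the gecko]
2. Engineer goes back to the storage bay alone.  [the storage bay: the finch, the lizard, the sparrow, the worm | the lab module: the gecko]
3. Engineer goes to the lab module with the worm.  [the storage bay: the finch, the lizard, the sparrow | the lab module: the gecko, the worm]
4. Engineer goes back to the storage bay alone.  [the storage bay: the finch, the lizard, the sparrow | the lab module: the gecko, the worm]
5. Engineer goes to the lab module with the sparrow.  [the storage bay: the finch, the lizard | the lab module: the gecko, the sparrow, the worm]
6. Engineer goes back to the storage bay with the gecko.  [the storage bay: the finch, the gecko, the lizard | the lab module: the sparrow, the worm]
7. Engineer goes to the lab module with the lizard.  [the storage bay: the finch, the gecko | the lab module: the lizard, the sparrow, the worm]
8. Engineer goes back to the storage bay alone.  [the storage bay: the finch, the gecko | the lab module: the lizard, the sparrow, the worm]
9. Engineer goes to the lab module with the finch.  [the storage bay: the gecko | the lab module: the finch, the lizard, the sparrow, the worm]
10. Engineer goes back to the storage bay alone.  [the storage bay: the gecko | the lab module: the finch, the lizard, the sparrow, the worm]
11. Engineer goes to the lab module with the gecko.  [the storage bay: — | the lab module: the finch, the gecko, the lizard, the sparrow, the worm]

11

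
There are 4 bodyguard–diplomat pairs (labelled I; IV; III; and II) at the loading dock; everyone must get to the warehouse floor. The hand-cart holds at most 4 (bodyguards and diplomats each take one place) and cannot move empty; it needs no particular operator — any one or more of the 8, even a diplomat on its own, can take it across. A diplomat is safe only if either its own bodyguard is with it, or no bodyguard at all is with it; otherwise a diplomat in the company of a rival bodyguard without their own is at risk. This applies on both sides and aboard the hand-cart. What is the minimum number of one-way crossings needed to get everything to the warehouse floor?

5

Counting alone: each trip to the warehouse floor takes at most 4 across and each return brings at least 1 back, so after t trips out (and t−1 returns) at most 4t − (t−1) of the 8 are across; that first reaches 8 at t = 3, so at least 5 crossings are needed.
The plan below uses exactly 5 crossings, so it is optimal:
1. bodyguard I and diplomat I cross → the warehouse floor.
2. bodyguard I crosses ← the loading dock.
3. bodyguard I, bodyguard II, bodyguard III, and bodyguard IV cross → the warehouse floor.
4. diplomat I crosses ← the loading dock.
5. diplomat I, diplomat II, diplomat III, and diplomat IV cross → the warehouse floor.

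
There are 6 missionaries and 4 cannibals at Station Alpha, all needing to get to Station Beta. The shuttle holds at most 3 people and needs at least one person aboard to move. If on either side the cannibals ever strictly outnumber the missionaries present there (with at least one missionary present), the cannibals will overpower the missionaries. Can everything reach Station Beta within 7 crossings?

No

Counting alone: each trip to Station Beta takes at most 3 across and each return brings at least 1 back, so after t trips out (and t−1 returns) at most 3t − (t−1) of the 10 are across; that first reaches 10 at t = 5, so at least 9 crossings are needed.
Since 7 < 9, 7 crossings cannot be enough. (The shortest complete plan in fact takes 9:)
1. 2 cannibals → Station Beta.  (Station Alpha: 6M 2C; Station Beta: 0M 2C)
2. 1 cannibal ← Station Alpha.  (Station Alpha: 6M 3C; Station Beta: 0M 1C)
3. 3 cannibals → Station Beta.  (Station Alpha: 6M 0C; Station Beta: 0M 4C)
4. 1 cannibal ← Station Alpha.  (Station Alpha: 6M 1C; Station Beta: 0M 3C)
5. 3 missionaries → Station Beta.  (Station Alpha: 3M 1C; Station Beta: 3M 3C)
6. 1 cannibal ← Station Alpha.  (Station Alpha: 3M 2C; Station Beta: 3M 2C)
7. 1 missionary and 2 cannibals → Station Beta.  (Station Alpha: 2M 0C; Station Beta: 4M 4C)
8. 1 cannibal ← Station Alpha.  (Station Alpha: 2M 1C; Station Beta: 4M 3C)
9. 2 missionaries and 1 cannibal → Station Beta.  (Station Alpha: 0M 0C; Station Beta: 6M 4C)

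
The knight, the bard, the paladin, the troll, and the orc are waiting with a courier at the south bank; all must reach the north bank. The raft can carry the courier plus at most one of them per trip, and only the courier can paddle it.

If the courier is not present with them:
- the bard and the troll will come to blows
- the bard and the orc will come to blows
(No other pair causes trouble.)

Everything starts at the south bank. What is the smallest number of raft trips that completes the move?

11

Counting alone: the courier can take at most 1 across per trip to the north bank, so moving all 5 needs at least 5 loaded trips out, with a return between consecutive ones — at least 9 crossings.
The safety rule pushes this higher. Following every safe sequence of crossings, the most of the 5 that can be at the north bank as the raft arrives there on crossing 9 is 4 — never all 5.
So no plan with fewer than 11 crossings exists, and this one achieves 11:
1. Courier goes to the north bank with the bard.  [the south bank: the knight, the orc, the paladin, the troll | the north bank: the bard]
2. Courier goes back to the south bank alone.  [the south bank: the knight, the orc, the paladin, the troll | the north bank: the bard]
3. Courier goes to the north bank with the knight.  [the south bank: the orc, the paladin, the troll | the north bank: the bard, the knight]
4. Courier goes back to the south bank alone.  [the south bank: the orc, the paladin, the troll | the north bank: the bard, the knight]
5. Courier goes to the north bank with the paladin.  [the south bank: the orc, the troll | the north bank: the bard, the knight, the paladin]
6. Courier goes back to the south bank alone.  [the south bank: the orc, the troll | the north bank: the bard, the knight, the paladin]
7. Courier goes to the north bank with the troll.  [the south bank: the orc | the north bank: the bard, the knight, the paladin, the troll]
8. Courier goes back to the south bank with the bard.  [the south bank: the bard, the orc | the north bank: the knight, the paladin, the troll]
9. Courier goes to the north bank with the orc.  [the south bank: the bard | the north bank: the knight, the orc, the paladin, the troll]
10. Courier goes back to the south bank alone.  [the south bank: the bard | the north bank: the knight, the orc, the paladin, the troll]
11. Courier goes to the north bank with the bard.  [the south bank: — | the north bank: the bard, the knight, the orc, the paladin, the troll]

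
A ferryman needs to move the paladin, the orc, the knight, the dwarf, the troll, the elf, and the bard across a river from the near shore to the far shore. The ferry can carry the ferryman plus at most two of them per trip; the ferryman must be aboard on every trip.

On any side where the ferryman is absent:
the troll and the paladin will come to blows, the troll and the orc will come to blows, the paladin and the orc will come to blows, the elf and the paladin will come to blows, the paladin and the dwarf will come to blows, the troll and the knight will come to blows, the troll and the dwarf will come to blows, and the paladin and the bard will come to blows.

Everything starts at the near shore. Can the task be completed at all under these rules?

1. Ferryman goes to the far shore with the paladin and the troll.  [the near shore: the bard, the dwarf, the elf, the knight, the orc | the far shore: the paladin, the troll]
2. Ferryman goes back to the near shore with the paladin.  [the near shore: the bard, the dwarf, the elf, the knight, the orc, the paladin | the far shore: the troll]
3. Ferryman goes to the far shore with the knight and the paladin.  [the near shore: the bard, the dwarf, the elf, the orc | the far shore: the knight, the paladin, the troll]
4. Ferryman goes back to the near shore with the troll.  [the near shore: the bard, the dwarf, the elf, the orc, the troll | the far shore: the knight, the paladin]
5. Ferryman goes to the far shore with the dwarf and the orc.  [the near shore: the bard, the elf, the troll | the far shore: the dwarf, the knight, the orc, the paladin]
6. Ferryman goes back to the near shore with the paladin.  [the near shore: the bard, the elf, the paladin, the troll | the far shore: the dwarf, the knight, the orc]
7. Ferryman goes to the far shore with the elf and the paladin.  [the near shore: the bard, the troll | the far shore: the dwarf, the elf, the knight, the orc, the paladin]
8. Ferryman goes back to the near shore with the paladin.  [the near shore: the bard, the paladin, the troll | the far shore: the dwarf, the elf, the knight, the orc]
9. Ferryman goes to the far shore with the bard and the paladin.  [the near shore: the troll | the far shore: the bard, the dwarf, the elf, the knight, the orc, the paladin]
10. Ferryman goes back to the near shore with the paladin.  [the near shore: the paladin, the troll | the far shore: the bard, the dwarf, the elf, the knight, the orc]
11. Ferryman goes to the far shore with the paladin and the troll.  [the near shore: — | the far shore: the bard, the dwarf, the elf, the knight, the orc, the paladin, the troll]

Yes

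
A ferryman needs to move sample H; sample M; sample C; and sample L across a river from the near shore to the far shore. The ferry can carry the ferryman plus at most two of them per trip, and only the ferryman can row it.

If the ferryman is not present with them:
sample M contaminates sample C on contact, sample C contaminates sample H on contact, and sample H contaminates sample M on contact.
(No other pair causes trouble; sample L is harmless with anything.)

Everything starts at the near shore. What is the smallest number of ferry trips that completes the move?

5

Counting alone: the ferryman can take at most 2 across per trip to the far shore, so moving all 4 needs at least 2 loaded trips out, with a return between consecutive ones — at least 3 crossings.
The safety rule pushes this higher. Following every safe sequence of crossings, the most of the 4 that can be at the far shore as the ferry arrives there on crossing 3 is 3 — never all 4.
So no plan with fewer than 5 crossings exists, and this one achieves 5:
1. Ferryman goes to the far shore with sample H and sample M.  [the near shore: sample C, sample L | the far shore: sample H, sample M]
2. Ferryman goes back to the near shore with sample H.  [the near shore: sample C, sample H, sample L | the far shore: sample M]
3. Ferryman goes to the far shore with sample H and sample L.  [the near shore: sample C | the far shore: sample H, sample L, sample M]
4. Ferryman goes back to the near shore with sample H.  [the near shore: sample C, sample H | the far shore: sample L, sample M]
5. Ferryman goes to the far shore with sample C and sample H.  [the near shore: — | the far shore: sample C, sample H, sample L, sample M]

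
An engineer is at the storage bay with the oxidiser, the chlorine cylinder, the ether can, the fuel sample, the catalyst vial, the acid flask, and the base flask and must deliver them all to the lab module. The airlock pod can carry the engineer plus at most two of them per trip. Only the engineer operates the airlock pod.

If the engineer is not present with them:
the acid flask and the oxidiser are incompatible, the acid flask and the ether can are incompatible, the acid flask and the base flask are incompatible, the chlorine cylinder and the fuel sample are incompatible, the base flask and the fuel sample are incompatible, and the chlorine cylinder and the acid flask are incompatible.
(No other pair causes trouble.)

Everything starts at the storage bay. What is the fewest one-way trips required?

9

Counting alone: the engineer can take at most 2 across per trip to the lab module, so moving all 7 needs at least 4 loaded trips out, with a return between consecutive ones — at least 7 crossings.
The safety rule pushes this higher. Following every safe sequence of crossings, the most of the 7 that can be at the lab module as the airlock pod arrives there on crossing 7 is 6 — never all 7.
So no plan with fewer than 9 crossings exists, and this one achieves 9:
1. Engineer goes to the lab module with the acid flask and the fuel sample.  [the storage bay: the base flask, the catalyst vial, the chlorine cylinder, the ether can, the oxidiser | the lab module: the acid flask, the fuel sample]
2. Engineer goes back to the storage bay alone.  [the storage bay: the base flask, the catalyst vial, the chlorine cylinder, the ether can, the oxidiser | the lab module: the acid flask, the fuel sample]
3. Engineer goes to the lab module with the catalyst vial.  [the storage bay: the base flask, the chlorine cylinder, the ether can, the oxidiser | the lab module: the acid flask, the catalyst vial, the fuel sample]
4. Engineer goes back to the storage bay alone.  [the storage bay: the base flask, the chlorine cylinder, the ether can, the oxidiser | the lab module: the acid flask, the catalyst vial, the fuel sample]
5. Engineer goes to the lab module with the chlorine cylinder and the oxidiser.  [the storage bay: the base flask, the ether can | the lab module: the acid flask, the catalyst vial, the chlorine cylinder, the fuel sample, the oxidiser]
6. Engineer goes back to the storage bay with the acid flask and the fuel sample.  [the storage bay: the acid flask, the base flask, the ether can, the fuel sample | the lab module: the catalyst vial, the chlorine cylinder, the oxidiser]
7. Engineer goes to the lab module with the base flask and the ether can.  [the storage bay: the acid flask, the fuel sample | the lab module: the base flask, the catalyst vial, the chlorine cylinder, the ether can, the oxidiser]
8. Engineer goes back to the storage bay alone.  [the storage bay: the acid flask, the fuel sample | the lab module: the base flask, the catalyst vial, the chlorine cylinder, the ether can, the oxidiser]
9. Engineer goes to the lab module with the acid flask and the fuel sample.  [the storage bay: — | the lab module: the acid flask, the base flask, the catalyst vial, the chlorine cylinder, the ether can, the fuel sample, the oxidiser]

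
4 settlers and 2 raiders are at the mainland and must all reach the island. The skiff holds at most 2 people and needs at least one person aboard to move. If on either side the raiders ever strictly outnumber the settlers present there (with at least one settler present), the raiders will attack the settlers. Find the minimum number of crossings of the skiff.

Counting alone: each trip to the island takes at most 2 across and each return brings at least 1 back, so after t trips out (and t−1 returns) at most 2t − (t−1) of the 6 are across; that first reaches 6 at t = 5, so at least 9 crossings are needed.
The plan below uses exactly 9 crossings, so it is optimal:
1. 2 raiders → the island.  (the mainland: 4S 0R; the island: 0S 2R)
2. 1 raider ← the mainland.  (the mainland: 4S 1R; the island: 0S 1R)
3. 2 settlers → the island.  (the mainland: 2S 1R; the island: 2S 1R)
4. 1 raider ← the mainland.  (the mainland: 2S 2R; the island: 2S 0R)
5. 2 raiders → the island.  (the mainland: 2S 0R; the island: 2S 2R)
6. 1 raider ← the mainland.  (the mainland: 2S 1R; the island: 2S 1R)
7. 1 settler and 1 raider → the island.  (the mainland: 1S 0R; the island: 3S 2R)
8. 1 raider ← the mainland.  (the mainland: 1S 1R; the island: 3S 1R)
9. 1 settler and 1 raider → the island.  (the mainland: 0S 0R; the island: 4S 2R)

9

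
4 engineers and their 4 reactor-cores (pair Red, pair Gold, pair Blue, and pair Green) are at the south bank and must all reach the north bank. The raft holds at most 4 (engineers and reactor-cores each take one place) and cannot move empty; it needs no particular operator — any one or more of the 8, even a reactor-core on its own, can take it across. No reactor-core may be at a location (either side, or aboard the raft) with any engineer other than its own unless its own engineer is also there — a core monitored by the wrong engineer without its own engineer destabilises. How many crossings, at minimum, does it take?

Counting alone: each trip to the north bank takes at most 4 across and each return brings at least 1 back, so after t trips out (and t−1 returns) at most 4t − (t−1) of the 8 are across; that first reaches 8 at t = 3, so at least 5 crossings are needed.
The plan below uses exactly 5 crossings, so it is optimal:
1. engineer Red and reactor-core Red cross → the north bank.
2. engineer Red crosses ← the south bank.
3. engineer Blue, engineer Gold, engineer Green, and engineer Red cross → the north bank.
4. reactor-core Red crosses ← the south bank.
5. reactor-core Blue, reactor-core Gold, reactor-core Green, and reactor-core Red cross → the north bank.

5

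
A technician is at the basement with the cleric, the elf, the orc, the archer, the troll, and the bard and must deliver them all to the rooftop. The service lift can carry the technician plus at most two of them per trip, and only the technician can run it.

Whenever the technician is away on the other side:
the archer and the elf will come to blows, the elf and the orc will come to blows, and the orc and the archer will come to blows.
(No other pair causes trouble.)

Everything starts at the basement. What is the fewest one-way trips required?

Counting alone: the technician can take at most 2 across per trip to the rooftop, so moving all 6 needs at least 3 loaded trips out, with a return between consecutive ones — at least 5 crossings.
The safety rule pushes this higher. Following every safe sequence of crossings, the most of the 6 that can be at the rooftop as the service lift arrives there on crossings 5, 7 is 4, 5 respectively — never all 6.
So no plan with fewer than 9 crossings exists, and this one achieves 9:
1. Technician goes to the rooftop with the elf and the orc.  [the basement: the archer, the bard, the cleric, the troll | the rooftop: the elf, the orc]
2. Technician goes back to the basement with the elf.  [the basement: the archer, the bard, the cleric, the elf, the troll | the rooftop: the orc]
3. Technician goes to the rooftop with the cleric and the elf.  [the basement: the archer, the bard, the troll | the rooftop: the cleric, the elf, the orc]
4. Technician goes back to the basement with the elf.  [the basement: the archer, the bard, the elf, the troll | the rooftop: the cleric, the orc]
5. Technician goes to the rooftop with the elf and the troll.  [the basement: the archer, the bard | the rooftop: the cleric, the elf, the orc, the troll]
6. Technician goes back to the basement with the elf.  [the basement: the archer, the bard, the elf | the rooftop: the cleric, the orc, the troll]
7. Technician goes to the rooftop with the bard and the elf.  [the basement: the archer | the rooftop: the bard, the cleric, the elf, the orc, the troll]
8. Technician goes back to the basement with the elf.  [the basement: the archer, the elf | the rooftop: the bard, the cleric, the orc, the troll]
9. Technician goes to the rooftop with the archer and the elf.  [the basement: — | the rooftop: the archer, the bard, the cleric, the elf, the orc, the troll]

9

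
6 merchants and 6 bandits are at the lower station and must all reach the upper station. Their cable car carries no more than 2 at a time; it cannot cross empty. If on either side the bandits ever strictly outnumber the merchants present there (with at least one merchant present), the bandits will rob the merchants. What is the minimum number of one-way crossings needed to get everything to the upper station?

Following every safe sequence of crossings from the start, the most of the 12 that can be at the upper station as the cable car arrives there on crossings 1, 3, 5, 7, 9 is 2, 3, 4, 5, 6 respectively; the best ever achieved is 6 of 12.
From crossing 11 on, no configuration arises that was not already reachable earlier: only 15 distinct safe configurations (who is on which side, and where the cable car is) can ever be reached, none of them has everyone across, and every continuation just revisits them. They are: 0 merchants + 0 bandits across (cable car back at the start); 0 merchants + 1 bandit across (cable car there); 0 merchants + 1 bandit across (cable car back at the start); 0 merchants + 2 bandits across (cable car there); 0 merchants + 2 bandits across (cable car back at the start); 0 merchants + 3 bandits across (cable car there); 0 merchants + 3 bandits across (cable car back at the start); 0 merchants + 4 bandits across (cable car there); 0 merchants + 4 bandits across (cable car back at the start); 0 merchants + 5 bandits across (cable car there); 0 merchants + 5 bandits across (cable car back at the start); 0 merchants + 6 bandits across (cable car there); 1 merchant + 1 bandit across (cable car there); 1 merchant + 1 bandit across (cable car back at the start); 2 merchants + 2 bandits across (cable car there). So no valid plan exists.

impossible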